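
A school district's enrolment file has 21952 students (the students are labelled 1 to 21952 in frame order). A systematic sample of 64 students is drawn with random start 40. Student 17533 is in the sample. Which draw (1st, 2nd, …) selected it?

52

k = 21952/64 = 343
position = (17533 − 40)/343 + 1 = 17493/343 + 1 = 51 + 1 = 52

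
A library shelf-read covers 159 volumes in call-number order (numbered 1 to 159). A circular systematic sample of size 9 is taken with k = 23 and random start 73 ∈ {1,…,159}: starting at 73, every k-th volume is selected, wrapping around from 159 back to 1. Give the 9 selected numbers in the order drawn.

Selection 1: 73
Selection 2: 73 + 23 = 96
Selection 3: 96 + 23 = 119
Selection 4: 119 + 23 = 142
Selection 5: 142 + 23 = 165 → 165 − 159 = 6
Selection 6: 6 + 23 = 29
Selection 7: 29 + 23 = 52
Selection 8: 52 + 23 = 75
Selection 9: 75 + 23 = 98

73, 96, 119, 142, 6, 29, 52, 75, 98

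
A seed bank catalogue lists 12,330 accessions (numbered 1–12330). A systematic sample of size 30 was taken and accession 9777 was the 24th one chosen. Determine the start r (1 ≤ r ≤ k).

324

k = 12330/30 = 411
r = 9777 − (24−1)×411 = 9777 − 9453 = 324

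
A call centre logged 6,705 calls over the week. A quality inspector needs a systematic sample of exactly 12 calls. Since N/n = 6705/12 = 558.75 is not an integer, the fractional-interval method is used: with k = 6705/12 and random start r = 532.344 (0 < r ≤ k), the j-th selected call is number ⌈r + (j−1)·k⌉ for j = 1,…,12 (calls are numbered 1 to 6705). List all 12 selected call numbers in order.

533, 1092, 1650, 2209, 2768, 3327, 3885, 4444, 5003, 5562, 6120, 6679

j=1: r + 0k = 532.344 → ⌈·⌉ = 533
j=2: r + 1k = 1091.094 → ⌈·⌉ = 1092
j=3: r + 2k = 1649.844 → ⌈·⌉ = 1650
j=4: r + 3k = 2208.594 → ⌈·⌉ = 2209
j=5: r + 4k = 2767.344 → ⌈·⌉ = 2768
j=6: r + 5k = 3326.094 → ⌈·⌉ = 3327
j=7: r + 6k = 3884.844 → ⌈·⌉ = 3885
j=8: r + 7k = 4443.594 → ⌈·⌉ = 4444
j=9: r + 8k = 5002.344 → ⌈·⌉ = 5003
j=10: r + 9k = 5561.094 → ⌈·⌉ = 5562
j=11: r + 10k = 6119.844 → ⌈·⌉ = 6120
j=12: r + 11k = 6678.594 → ⌈·⌉ = 6679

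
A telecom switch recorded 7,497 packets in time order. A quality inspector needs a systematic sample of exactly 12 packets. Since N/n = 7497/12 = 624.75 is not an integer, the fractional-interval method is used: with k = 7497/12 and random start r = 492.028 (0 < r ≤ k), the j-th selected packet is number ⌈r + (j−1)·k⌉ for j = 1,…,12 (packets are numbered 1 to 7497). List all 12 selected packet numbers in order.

j=1: r + 0k = 492.028 → ⌈·⌉ = 493
j=2: r + 1k = 1116.778 → ⌈·⌉ = 1117
j=3: r + 2k = 1741.528 → ⌈·⌉ = 1742
j=4: r + 3k = 2366.278 → ⌈·⌉ = 2367
j=5: r + 4k = 2991.028 → ⌈·⌉ = 2992
j=6: r + 5k = 3615.778 → ⌈·⌉ = 3616
j=7: r + 6k = 4240.528 → ⌈·⌉ = 4241
j=8: r + 7k = 4865.278 → ⌈·⌉ = 4866
j=9: r + 8k = 5490.028 → ⌈·⌉ = 5491
j=10: r + 9k = 6114.778 → ⌈·⌉ = 6115
j=11: r + 10k = 6739.528 → ⌈·⌉ = 6740
j=12: r + 11k = 7364.278 → ⌈·⌉ = 7365

493, 1117, 1742, 2367, 2992, 3616, 4241, 4866, 5491, 6115, 6740, 7365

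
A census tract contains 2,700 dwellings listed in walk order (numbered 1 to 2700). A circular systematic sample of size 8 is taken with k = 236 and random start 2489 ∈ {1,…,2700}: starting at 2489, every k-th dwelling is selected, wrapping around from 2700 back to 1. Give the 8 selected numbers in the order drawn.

Selection 1: 2489
Selection 2: 2489 + 236 = 2725 → 2725 − 2700 = 25
Selection 3: 25 + 236 = 261
Selection 4: 261 + 236 = 497
Selection 5: 497 + 236 = 733
Selection 6: 733 + 236 = 969
Selection 7: 969 + 236 = 1205
Selection 8: 1205 + 236 = 1441

2489, 25, 261, 497, 733, 969, 1205, 1441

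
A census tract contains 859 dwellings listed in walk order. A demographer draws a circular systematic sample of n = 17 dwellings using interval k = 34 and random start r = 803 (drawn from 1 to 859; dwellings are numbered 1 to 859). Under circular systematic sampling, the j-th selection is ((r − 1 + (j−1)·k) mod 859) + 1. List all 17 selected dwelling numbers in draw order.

803, 837, 12, 46, 80, 114, 148, 182, 216, 250, 284, 318, 352, 386, 420, 454, 488

Selection 1: 803
Selection 2: 803 + 34 = 837
Selection 3: 837 + 34 = 871 → 871 − 859 = 12
Selection 4: 12 + 34 = 46
Selection 5: 46 + 34 = 80
Selection 6: 80 + 34 = 114
Selection 7: 114 + 34 = 148
Selection 8: 148 + 34 = 182
Selection 9: 182 + 34 = 216
Selection 10: 216 + 34 = 250
Selection 11: 250 + 34 = 284
Selection 12: 284 + 34 = 318
Selection 13: 318 + 34 = 352
Selection 14: 352 + 34 = 386
Selection 15: 386 + 34 = 420
Selection 16: 420 + 34 = 454
Selection 17: 454 + 34 = 488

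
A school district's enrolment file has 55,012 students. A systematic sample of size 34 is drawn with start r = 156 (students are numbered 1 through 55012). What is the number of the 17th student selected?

26044

k = 55012/34 = 1618
17th selection = r + (17−1)·k = 156 + 16×1618 = 156 + 25888 = 26044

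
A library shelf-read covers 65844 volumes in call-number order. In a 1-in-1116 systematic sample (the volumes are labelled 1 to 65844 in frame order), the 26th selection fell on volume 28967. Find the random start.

k = 1116
r = 28967 − (26−1)×1116 = 28967 − 27900 = 1067

1067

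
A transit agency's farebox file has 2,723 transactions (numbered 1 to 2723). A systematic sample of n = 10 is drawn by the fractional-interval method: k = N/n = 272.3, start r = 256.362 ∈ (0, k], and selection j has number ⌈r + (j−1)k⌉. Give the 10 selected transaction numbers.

j=1: r + 0k = 256.362 → ⌈·⌉ = 257
j=2: r + 1k = 528.662 → ⌈·⌉ = 529
j=3: r + 2k = 800.962 → ⌈·⌉ = 801
j=4: r + 3k = 1073.262 → ⌈·⌉ = 1074
j=5: r + 4k = 1345.562 → ⌈·⌉ = 1346
j=6: r + 5k = 1617.862 → ⌈·⌉ = 1618
j=7: r + 6k = 1890.162 → ⌈·⌉ = 1891
j=8: r + 7k = 2162.462 → ⌈·⌉ = 2163
j=9: r + 8k = 2434.762 → ⌈·⌉ = 2435
j=10: r + 9k = 2707.062 → ⌈·⌉ = 2708

257, 529, 801, 1074, 1346, 1618, 1891, 2163, 2435, 2708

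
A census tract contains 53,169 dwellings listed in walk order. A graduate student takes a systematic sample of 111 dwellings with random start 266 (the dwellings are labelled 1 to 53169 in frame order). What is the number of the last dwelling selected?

52956

k = 53169/111 = 479
111th selection = r + (111−1)·k = 266 + 110×479 = 266 + 52690 = 52956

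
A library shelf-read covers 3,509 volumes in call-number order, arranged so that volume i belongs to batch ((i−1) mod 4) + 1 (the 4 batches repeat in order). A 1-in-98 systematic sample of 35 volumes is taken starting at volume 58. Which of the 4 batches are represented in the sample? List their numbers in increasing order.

2, 4

Consecutive selections differ by k = 98, so their batch numbers differ by 98 mod 4 = 2.
gcd(98, 4) = 2, so the sample visits 4/2 = 2 distinct residues mod 4.
Start 58 is batch 2; the batches hit are 2, 4.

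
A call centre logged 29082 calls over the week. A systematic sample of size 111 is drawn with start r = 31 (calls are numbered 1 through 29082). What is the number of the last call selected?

k = 29082/111 = 262
111th selection = r + (111−1)·k = 31 + 110×262 = 31 + 28820 = 28851

28851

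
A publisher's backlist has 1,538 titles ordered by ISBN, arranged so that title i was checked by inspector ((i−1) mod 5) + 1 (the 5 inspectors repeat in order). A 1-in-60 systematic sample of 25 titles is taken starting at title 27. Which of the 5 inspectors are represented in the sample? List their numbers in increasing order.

2

Consecutive selections differ by k = 60, so their inspector numbers differ by 60 mod 5 = 0.
gcd(60, 5) = 5, so the sample visits 5/5 = 1 distinct residues mod 5.
Start 27 is inspector 2; the inspectors hit are 2.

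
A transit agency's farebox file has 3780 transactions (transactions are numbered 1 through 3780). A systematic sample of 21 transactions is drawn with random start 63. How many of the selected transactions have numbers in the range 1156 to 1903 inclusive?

k = 3780/21 = 180
First selection ≥ 1156: 63 + ⌈(1156−63)/180⌉·180 = 63 + 7×180 = 1323
Last selection ≤ 1903: 63 + ⌊(1903−63)/180⌋·180 = 63 + 10×180 = 1863
Count = 10 − 7 + 1 = 4

4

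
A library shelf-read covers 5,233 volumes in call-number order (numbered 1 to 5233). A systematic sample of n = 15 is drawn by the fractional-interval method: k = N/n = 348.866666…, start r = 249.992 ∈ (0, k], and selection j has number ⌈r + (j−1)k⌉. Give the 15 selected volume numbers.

250, 599, 948, 1297, 1646, 1995, 2344, 2693, 3041, 3390, 3739, 4088, 4437, 4786, 5135

j=1: r + 0k = 249.992 → ⌈·⌉ = 250
j=2: r + 1k = 598.858666… → ⌈·⌉ = 599
j=3: r + 2k = 947.725333… → ⌈·⌉ = 948
j=4: r + 3k = 1296.592 → ⌈·⌉ = 1297
j=5: r + 4k = 1645.458666… → ⌈·⌉ = 1646
j=6: r + 5k = 1994.325333… → ⌈·⌉ = 1995
j=7: r + 6k = 2343.192 → ⌈·⌉ = 2344
j=8: r + 7k = 2692.058666… → ⌈·⌉ = 2693
j=9: r + 8k = 3040.925333… → ⌈·⌉ = 3041
j=10: r + 9k = 3389.792 → ⌈·⌉ = 3390
j=11: r + 10k = 3738.658666… → ⌈·⌉ = 3739
j=12: r + 11k = 4087.525333… → ⌈·⌉ = 4088
j=13: r + 12k = 4436.392 → ⌈·⌉ = 4437
j=14: r + 13k = 4785.258666… → ⌈·⌉ = 4786
j=15: r + 14k = 5134.125333… → ⌈·⌉ = 5135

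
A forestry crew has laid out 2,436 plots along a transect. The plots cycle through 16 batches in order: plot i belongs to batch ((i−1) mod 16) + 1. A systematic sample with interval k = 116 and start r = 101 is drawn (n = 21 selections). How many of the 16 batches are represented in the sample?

Consecutive selections differ by k = 116, so their batch numbers differ by 116 mod 16 = 4.
gcd(116, 16) = 4, so the sample visits 16/4 = 4 distinct residues mod 16.
Start 101 is batch 5; the batches hit are 1, 5, 9, 13.

4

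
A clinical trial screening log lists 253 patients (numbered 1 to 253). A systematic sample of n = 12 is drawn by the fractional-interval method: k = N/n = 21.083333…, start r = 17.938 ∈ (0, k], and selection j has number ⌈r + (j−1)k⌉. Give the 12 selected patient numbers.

18, 40, 61, 82, 103, 124, 145, 166, 187, 208, 229, 250

j=1: r + 0k = 17.938 → ⌈·⌉ = 18
j=2: r + 1k = 39.021333… → ⌈·⌉ = 40
j=3: r + 2k = 60.104666… → ⌈·⌉ = 61
j=4: r + 3k = 81.188 → ⌈·⌉ = 82
j=5: r + 4k = 102.271333… → ⌈·⌉ = 103
j=6: r + 5k = 123.354666… → ⌈·⌉ = 124
j=7: r + 6k = 144.438 → ⌈·⌉ = 145
j=8: r + 7k = 165.521333… → ⌈·⌉ = 166
j=9: r + 8k = 186.604666… → ⌈·⌉ = 187
j=10: r + 9k = 207.688 → ⌈·⌉ = 208
j=11: r + 10k = 228.771333… → ⌈·⌉ = 229
j=12: r + 11k = 249.854666… → ⌈·⌉ = 250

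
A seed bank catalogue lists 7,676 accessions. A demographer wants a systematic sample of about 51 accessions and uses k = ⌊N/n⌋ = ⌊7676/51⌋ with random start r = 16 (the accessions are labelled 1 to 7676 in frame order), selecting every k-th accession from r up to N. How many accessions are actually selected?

k = ⌊7676/51⌋ = 150
Achieved size = ⌊(7676 − 16)/150⌋ + 1 = ⌊7660/150⌋ + 1 = 51 + 1 = 52
(last selection: 16 + 51×150 = 7666 ≤ 7676; next would be 7816 > 7676)

52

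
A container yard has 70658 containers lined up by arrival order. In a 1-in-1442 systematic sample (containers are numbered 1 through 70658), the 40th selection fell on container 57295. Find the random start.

k = 1442
r = 57295 − (40−1)×1442 = 57295 − 56238 = 1057

1057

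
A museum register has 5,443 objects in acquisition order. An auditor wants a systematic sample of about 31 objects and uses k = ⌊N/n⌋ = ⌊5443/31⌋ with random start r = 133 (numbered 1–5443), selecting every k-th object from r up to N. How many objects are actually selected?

k = ⌊5443/31⌋ = 175
Achieved size = ⌊(5443 − 133)/175⌋ + 1 = ⌊5310/175⌋ + 1 = 30 + 1 = 31
(last selection: 133 + 30×175 = 5383 ≤ 5443; next would be 5558 > 5443)

31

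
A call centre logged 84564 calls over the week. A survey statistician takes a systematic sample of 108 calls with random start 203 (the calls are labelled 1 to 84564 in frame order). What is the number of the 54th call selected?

k = 84564/108 = 783
54th selection = r + (54−1)·k = 203 + 53×783 = 203 + 41499 = 41702

41702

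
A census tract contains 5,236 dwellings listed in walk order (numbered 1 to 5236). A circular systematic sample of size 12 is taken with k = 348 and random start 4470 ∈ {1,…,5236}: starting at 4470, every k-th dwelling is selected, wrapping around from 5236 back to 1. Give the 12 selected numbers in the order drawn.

Selection 1: 4470
Selection 2: 4470 + 348 = 4818
Selection 3: 4818 + 348 = 5166
Selection 4: 5166 + 348 = 5514 → 5514 − 5236 = 278
Selection 5: 278 + 348 = 626
Selection 6: 626 + 348 = 974
Selection 7: 974 + 348 = 1322
Selection 8: 1322 + 348 = 1670
Selection 9: 1670 + 348 = 2018
Selection 10: 2018 + 348 = 2366
Selection 11: 2366 + 348 = 2714
Selection 12: 2714 + 348 = 3062

4470, 4818, 5166, 278, 626, 974, 1322, 1670, 2018, 2366, 2714, 3062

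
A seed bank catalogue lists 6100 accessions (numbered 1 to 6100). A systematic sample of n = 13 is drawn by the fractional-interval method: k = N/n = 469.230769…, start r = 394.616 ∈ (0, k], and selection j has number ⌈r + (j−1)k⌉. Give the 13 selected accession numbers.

j=1: r + 0k = 394.616 → ⌈·⌉ = 395
j=2: r + 1k = 863.846769… → ⌈·⌉ = 864
j=3: r + 2k = 1333.077538… → ⌈·⌉ = 1334
j=4: r + 3k = 1802.308307… → ⌈·⌉ = 1803
j=5: r + 4k = 2271.539076… → ⌈·⌉ = 2272
j=6: r + 5k = 2740.769846… → ⌈·⌉ = 2741
j=7: r + 6k = 3210.000615… → ⌈·⌉ = 3211
j=8: r + 7k = 3679.231384… → ⌈·⌉ = 3680
j=9: r + 8k = 4148.462153… → ⌈·⌉ = 4149
j=10: r + 9k = 4617.692923… → ⌈·⌉ = 4618
j=11: r + 10k = 5086.923692… → ⌈·⌉ = 5087
j=12: r + 11k = 5556.154461… → ⌈·⌉ = 5557
j=13: r + 12k = 6025.385230… → ⌈·⌉ = 6026

395, 864, 1334, 1803, 2272, 2741, 3211, 3680, 4149, 4618, 5087, 5557, 6026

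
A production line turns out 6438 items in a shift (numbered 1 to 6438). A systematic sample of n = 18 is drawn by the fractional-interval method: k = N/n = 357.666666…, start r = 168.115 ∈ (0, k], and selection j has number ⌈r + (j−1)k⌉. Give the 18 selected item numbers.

j=1: r + 0k = 168.115 → ⌈·⌉ = 169
j=2: r + 1k = 525.781666… → ⌈·⌉ = 526
j=3: r + 2k = 883.448333… → ⌈·⌉ = 884
j=4: r + 3k = 1241.115 → ⌈·⌉ = 1242
j=5: r + 4k = 1598.781666… → ⌈·⌉ = 1599
j=6: r + 5k = 1956.448333… → ⌈·⌉ = 1957
j=7: r + 6k = 2314.115 → ⌈·⌉ = 2315
j=8: r + 7k = 2671.781666… → ⌈·⌉ = 2672
j=9: r + 8k = 3029.448333… → ⌈·⌉ = 3030
j=10: r + 9k = 3387.115 → ⌈·⌉ = 3388
j=11: r + 10k = 3744.781666… → ⌈·⌉ = 3745
j=12: r + 11k = 4102.448333… → ⌈·⌉ = 4103
j=13: r + 12k = 4460.115 → ⌈·⌉ = 4461
j=14: r + 13k = 4817.781666… → ⌈·⌉ = 4818
j=15: r + 14k = 5175.448333… → ⌈·⌉ = 5176
j=16: r + 15k = 5533.115 → ⌈·⌉ = 5534
j=17: r + 16k = 5890.781666… → ⌈·⌉ = 5891
j=18: r + 17k = 6248.448333… → ⌈·⌉ = 6249

169, 526, 884, 1242, 1599, 1957, 2315, 2672, 3030, 3388, 3745, 4103, 4461, 4818, 5176, 5534, 5891, 6249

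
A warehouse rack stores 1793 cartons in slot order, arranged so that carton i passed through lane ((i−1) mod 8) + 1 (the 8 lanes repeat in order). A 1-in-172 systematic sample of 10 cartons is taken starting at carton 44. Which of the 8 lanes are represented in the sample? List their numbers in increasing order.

4, 8

Consecutive selections differ by k = 172, so their lane numbers differ by 172 mod 8 = 4.
gcd(172, 8) = 4, so the sample visits 8/4 = 2 distinct residues mod 8.
Start 44 is lane 4; the lanes hit are 4, 8.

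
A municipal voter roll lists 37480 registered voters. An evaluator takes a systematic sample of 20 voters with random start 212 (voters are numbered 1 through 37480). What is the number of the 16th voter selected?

k = 37480/20 = 1874
16th selection = r + (16−1)·k = 212 + 15×1874 = 212 + 28110 = 28322

28322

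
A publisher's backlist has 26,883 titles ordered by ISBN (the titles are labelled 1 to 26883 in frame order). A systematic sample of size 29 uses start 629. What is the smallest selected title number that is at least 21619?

k = 26883/29 = 927
Steps past start: ⌈(21619 − 629)/927⌉ = ⌈20990/927⌉ = 23
Selected title: 629 + 23×927 = 21950

21950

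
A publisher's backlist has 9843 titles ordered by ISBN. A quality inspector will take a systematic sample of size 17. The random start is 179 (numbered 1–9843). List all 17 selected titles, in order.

k = N/n = 9843/17 = 579
title 1: 179
title 2: 179 + 579 = 758
title 3: 758 + 579 = 1337
title 4: 1337 + 579 = 1916
title 5: 1916 + 579 = 2495
title 6: 2495 + 579 = 3074
title 7: 3074 + 579 = 3653
title 8: 3653 + 579 = 4232
title 9: 4232 + 579 = 4811
title 10: 4811 + 579 = 5390
title 11: 5390 + 579 = 5969
title 12: 5969 + 579 = 6548
title 13: 6548 + 579 = 7127
title 14: 7127 + 579 = 7706
title 15: 7706 + 579 = 8285
title 16: 8285 + 579 = 8864
title 17: 8864 + 579 = 9443

179, 758, 1337, 1916, 2495, 3074, 3653, 4232, 4811, 5390, 5969, 6548, 7127, 7706, 8285, 8864, 9443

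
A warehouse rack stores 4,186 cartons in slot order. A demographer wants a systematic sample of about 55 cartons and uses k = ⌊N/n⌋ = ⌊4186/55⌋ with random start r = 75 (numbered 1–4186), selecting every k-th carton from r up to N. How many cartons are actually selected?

55

k = ⌊4186/55⌋ = 76
Achieved size = ⌊(4186 − 75)/76⌋ + 1 = ⌊4111/76⌋ + 1 = 54 + 1 = 55
(last selection: 75 + 54×76 = 4179 ≤ 4186; next would be 4255 > 4186)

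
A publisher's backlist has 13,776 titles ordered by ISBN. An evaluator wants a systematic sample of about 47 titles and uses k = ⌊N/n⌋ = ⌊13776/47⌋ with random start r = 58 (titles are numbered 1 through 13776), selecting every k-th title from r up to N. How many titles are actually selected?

47

k = ⌊13776/47⌋ = 293
Achieved size = ⌊(13776 − 58)/293⌋ + 1 = ⌊13718/293⌋ + 1 = 46 + 1 = 47
(last selection: 58 + 46×293 = 13536 ≤ 13776; next would be 13829 > 13776)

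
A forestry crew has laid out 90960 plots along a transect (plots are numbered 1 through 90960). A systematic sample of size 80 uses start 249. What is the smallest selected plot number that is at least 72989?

73017

k = 90960/80 = 1137
Steps past start: ⌈(72989 − 249)/1137⌉ = ⌈72740/1137⌉ = 64
Selected plot: 249 + 64×1137 = 73017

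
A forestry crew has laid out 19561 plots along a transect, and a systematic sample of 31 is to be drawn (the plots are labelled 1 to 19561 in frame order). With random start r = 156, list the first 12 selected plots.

k = N/n = 19561/31 = 631
plot 1: 156
plot 2: 156 + 631 = 787
plot 3: 787 + 631 = 1418
plot 4: 1418 + 631 = 2049
plot 5: 2049 + 631 = 2680
plot 6: 2680 + 631 = 3311
plot 7: 3311 + 631 = 3942
plot 8: 3942 + 631 = 4573
plot 9: 4573 + 631 = 5204
plot 10: 5204 + 631 = 5835
plot 11: 5835 + 631 = 6466
plot 12: 6466 + 631 = 7097

156, 787, 1418, 2049, 2680, 3311, 3942, 4573, 5204, 5835, 6466, 7097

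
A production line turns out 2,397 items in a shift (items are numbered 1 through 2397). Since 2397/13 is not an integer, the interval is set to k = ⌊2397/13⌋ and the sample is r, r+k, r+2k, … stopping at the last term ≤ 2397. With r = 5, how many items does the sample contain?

14

k = ⌊2397/13⌋ = 184
Achieved size = ⌊(2397 − 5)/184⌋ + 1 = ⌊2392/184⌋ + 1 = 13 + 1 = 14
(last selection: 5 + 13×184 = 2397 ≤ 2397; next would be 2581 > 2397)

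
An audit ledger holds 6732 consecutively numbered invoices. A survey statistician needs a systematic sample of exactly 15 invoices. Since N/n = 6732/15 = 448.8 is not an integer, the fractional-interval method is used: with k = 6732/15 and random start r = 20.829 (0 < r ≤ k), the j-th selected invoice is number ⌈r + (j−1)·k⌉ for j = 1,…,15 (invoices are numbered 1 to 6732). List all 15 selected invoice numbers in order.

j=1: r + 0k = 20.829 → ⌈·⌉ = 21
j=2: r + 1k = 469.629 → ⌈·⌉ = 470
j=3: r + 2k = 918.429 → ⌈·⌉ = 919
j=4: r + 3k = 1367.229 → ⌈·⌉ = 1368
j=5: r + 4k = 1816.029 → ⌈·⌉ = 1817
j=6: r + 5k = 2264.829 → ⌈·⌉ = 2265
j=7: r + 6k = 2713.629 → ⌈·⌉ = 2714
j=8: r + 7k = 3162.429 → ⌈·⌉ = 3163
j=9: r + 8k = 3611.229 → ⌈·⌉ = 3612
j=10: r + 9k = 4060.029 → ⌈·⌉ = 4061
j=11: r + 10k = 4508.829 → ⌈·⌉ = 4509
j=12: r + 11k = 4957.629 → ⌈·⌉ = 4958
j=13: r + 12k = 5406.429 → ⌈·⌉ = 5407
j=14: r + 13k = 5855.229 → ⌈·⌉ = 5856
j=15: r + 14k = 6304.029 → ⌈·⌉ = 6305

21, 470, 919, 1368, 1817, 2265, 2714, 3163, 3612, 4061, 4509, 4958, 5407, 5856, 6305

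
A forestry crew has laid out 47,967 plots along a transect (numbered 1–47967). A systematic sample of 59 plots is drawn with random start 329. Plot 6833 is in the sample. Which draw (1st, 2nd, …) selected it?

k = 47967/59 = 813
position = (6833 − 329)/813 + 1 = 6504/813 + 1 = 8 + 1 = 9

9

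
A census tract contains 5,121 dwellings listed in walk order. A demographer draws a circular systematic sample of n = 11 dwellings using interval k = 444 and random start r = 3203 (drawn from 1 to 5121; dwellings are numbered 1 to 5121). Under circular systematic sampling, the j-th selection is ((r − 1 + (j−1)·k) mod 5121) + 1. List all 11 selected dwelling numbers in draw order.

Selection 1: 3203
Selection 2: 3203 + 444 = 3647
Selection 3: 3647 + 444 = 4091
Selection 4: 4091 + 444 = 4535
Selection 5: 4535 + 444 = 4979
Selection 6: 4979 + 444 = 5423 → 5423 − 5121 = 302
Selection 7: 302 + 444 = 746
Selection 8: 746 + 444 = 1190
Selection 9: 1190 + 444 = 1634
Selection 10: 1634 + 444 = 2078
Selection 11: 2078 + 444 = 2522

3203, 3647, 4091, 4535, 4979, 302, 746, 1190, 1634, 2078, 2522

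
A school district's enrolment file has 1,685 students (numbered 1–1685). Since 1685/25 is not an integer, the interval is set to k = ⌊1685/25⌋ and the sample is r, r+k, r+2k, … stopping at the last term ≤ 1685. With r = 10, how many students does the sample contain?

26

k = ⌊1685/25⌋ = 67
Achieved size = ⌊(1685 − 10)/67⌋ + 1 = ⌊1675/67⌋ + 1 = 25 + 1 = 26
(last selection: 10 + 25×67 = 1685 ≤ 1685; next would be 1752 > 1685)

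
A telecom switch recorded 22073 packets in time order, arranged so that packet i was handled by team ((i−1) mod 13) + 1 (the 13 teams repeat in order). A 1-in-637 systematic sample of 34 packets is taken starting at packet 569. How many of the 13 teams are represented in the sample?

Consecutive selections differ by k = 637, so their team numbers differ by 637 mod 13 = 0.
gcd(637, 13) = 13, so the sample visits 13/13 = 1 distinct residues mod 13.
Start 569 is team 10; the teams hit are 10.

1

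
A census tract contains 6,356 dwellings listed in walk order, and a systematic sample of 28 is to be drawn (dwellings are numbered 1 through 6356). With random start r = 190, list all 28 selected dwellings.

k = N/n = 6356/28 = 227
dwelling 1: 190
dwelling 2: 190 + 227 = 417
dwelling 3: 417 + 227 = 644
dwelling 4: 644 + 227 = 871
dwelling 5: 871 + 227 = 1098
dwelling 6: 1098 + 227 = 1325
dwelling 7: 1325 + 227 = 1552
dwelling 8: 1552 + 227 = 1779
dwelling 9: 1779 + 227 = 2006
dwelling 10: 2006 + 227 = 2233
dwelling 11: 2233 + 227 = 2460
dwelling 12: 2460 + 227 = 2687
dwelling 13: 2687 + 227 = 2914
dwelling 14: 2914 + 227 = 3141
dwelling 15: 3141 + 227 = 3368
dwelling 16: 3368 + 227 = 3595
dwelling 17: 3595 + 227 = 3822
dwelling 18: 3822 + 227 = 4049
dwelling 19: 4049 + 227 = 4276
dwelling 20: 4276 + 227 = 4503
dwelling 21: 4503 + 227 = 4730
dwelling 22: 4730 + 227 = 4957
dwelling 23: 4957 + 227 = 5184
dwelling 24: 5184 + 227 = 5411
dwelling 25: 5411 + 227 = 5638
dwelling 26: 5638 + 227 = 5865
dwelling 27: 5865 + 227 = 6092
dwelling 28: 6092 + 227 = 6319

190, 417, 644, 871, 1098, 1325, 1552, 1779, 2006, 2233, 2460, 2687, 2914, 3141, 3368, 3595, 3822, 4049, 4276, 4503, 4730, 4957, 5184, 5411, 5638, 5865, 6092, 6319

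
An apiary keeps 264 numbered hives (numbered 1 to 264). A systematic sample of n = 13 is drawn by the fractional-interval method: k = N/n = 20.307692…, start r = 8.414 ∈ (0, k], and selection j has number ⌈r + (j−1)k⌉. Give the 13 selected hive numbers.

j=1: r + 0k = 8.414 → ⌈·⌉ = 9
j=2: r + 1k = 28.721692… → ⌈·⌉ = 29
j=3: r + 2k = 49.029384… → ⌈·⌉ = 50
j=4: r + 3k = 69.337076… → ⌈·⌉ = 70
j=5: r + 4k = 89.644769… → ⌈·⌉ = 90
j=6: r + 5k = 109.952461… → ⌈·⌉ = 110
j=7: r + 6k = 130.260153… → ⌈·⌉ = 131
j=8: r + 7k = 150.567846… → ⌈·⌉ = 151
j=9: r + 8k = 170.875538… → ⌈·⌉ = 171
j=10: r + 9k = 191.183230… → ⌈·⌉ = 192
j=11: r + 10k = 211.490923… → ⌈·⌉ = 212
j=12: r + 11k = 231.798615… → ⌈·⌉ = 232
j=13: r + 12k = 252.106307… → ⌈·⌉ = 253

9, 29, 50, 70, 90, 110, 131, 151, 171, 192, 212, 232, 253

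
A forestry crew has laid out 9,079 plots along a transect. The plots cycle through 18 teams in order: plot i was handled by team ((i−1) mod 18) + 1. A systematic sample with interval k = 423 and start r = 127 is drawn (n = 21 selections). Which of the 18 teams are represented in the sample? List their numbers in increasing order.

Consecutive selections differ by k = 423, so their team numbers differ by 423 mod 18 = 9.
gcd(423, 18) = 9, so the sample visits 18/9 = 2 distinct residues mod 18.
Start 127 is team 1; the teams hit are 1, 10.

1, 10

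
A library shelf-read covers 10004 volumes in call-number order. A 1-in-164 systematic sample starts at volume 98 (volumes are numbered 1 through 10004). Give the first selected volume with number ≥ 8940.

8954

k = 164
Steps past start: ⌈(8940 − 98)/164⌉ = ⌈8842/164⌉ = 54
Selected volume: 98 + 54×164 = 8954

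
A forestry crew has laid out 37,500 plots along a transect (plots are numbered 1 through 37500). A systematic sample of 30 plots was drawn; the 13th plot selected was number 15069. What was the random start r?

k = 37500/30 = 1250
r = 15069 − (13−1)×1250 = 15069 − 15000 = 69

69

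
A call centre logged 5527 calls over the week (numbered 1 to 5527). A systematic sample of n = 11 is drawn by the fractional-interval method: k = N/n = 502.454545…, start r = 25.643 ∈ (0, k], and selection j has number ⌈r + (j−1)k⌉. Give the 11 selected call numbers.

26, 529, 1031, 1534, 2036, 2538, 3041, 3543, 4046, 4548, 5051

j=1: r + 0k = 25.643 → ⌈·⌉ = 26
j=2: r + 1k = 528.097545… → ⌈·⌉ = 529
j=3: r + 2k = 1030.552090… → ⌈·⌉ = 1031
j=4: r + 3k = 1533.006636… → ⌈·⌉ = 1534
j=5: r + 4k = 2035.461181… → ⌈·⌉ = 2036
j=6: r + 5k = 2537.915727… → ⌈·⌉ = 2538
j=7: r + 6k = 3040.370272… → ⌈·⌉ = 3041
j=8: r + 7k = 3542.824818… → ⌈·⌉ = 3543
j=9: r + 8k = 4045.279363… → ⌈·⌉ = 4046
j=10: r + 9k = 4547.733909… → ⌈·⌉ = 4548
j=11: r + 10k = 5050.188454… → ⌈·⌉ = 5051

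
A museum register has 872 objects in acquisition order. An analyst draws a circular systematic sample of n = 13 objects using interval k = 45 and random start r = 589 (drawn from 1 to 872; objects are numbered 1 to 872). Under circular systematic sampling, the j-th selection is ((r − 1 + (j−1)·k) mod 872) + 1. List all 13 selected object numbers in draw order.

Selection 1: 589
Selection 2: 589 + 45 = 634
Selection 3: 634 + 45 = 679
Selection 4: 679 + 45 = 724
Selection 5: 724 + 45 = 769
Selection 6: 769 + 45 = 814
Selection 7: 814 + 45 = 859
Selection 8: 859 + 45 = 904 → 904 − 872 = 32
Selection 9: 32 + 45 = 77
Selection 10: 77 + 45 = 122
Selection 11: 122 + 45 = 167
Selection 12: 167 + 45 = 212
Selection 13: 212 + 45 = 257

589, 634, 679, 724, 769, 814, 859, 32, 77, 122, 167, 212, 257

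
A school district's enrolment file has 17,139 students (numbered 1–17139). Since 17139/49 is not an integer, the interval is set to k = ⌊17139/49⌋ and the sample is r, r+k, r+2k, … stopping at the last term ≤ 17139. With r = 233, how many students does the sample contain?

49

k = ⌊17139/49⌋ = 349
Achieved size = ⌊(17139 − 233)/349⌋ + 1 = ⌊16906/349⌋ + 1 = 48 + 1 = 49
(last selection: 233 + 48×349 = 16985 ≤ 17139; next would be 17334 > 17139)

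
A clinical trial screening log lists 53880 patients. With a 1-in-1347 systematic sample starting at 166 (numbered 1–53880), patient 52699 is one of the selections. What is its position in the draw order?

40

k = 1347
position = (52699 − 166)/1347 + 1 = 52533/1347 + 1 = 39 + 1 = 40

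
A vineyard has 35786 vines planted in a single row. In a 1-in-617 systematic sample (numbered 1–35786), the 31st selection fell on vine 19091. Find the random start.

581

k = 617
r = 19091 − (31−1)×617 = 19091 − 18510 = 581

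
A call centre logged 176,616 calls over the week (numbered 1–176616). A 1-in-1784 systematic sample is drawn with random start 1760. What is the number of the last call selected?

176592

k = 1784
99th selection = r + (99−1)·k = 1760 + 98×1784 = 1760 + 174832 = 176592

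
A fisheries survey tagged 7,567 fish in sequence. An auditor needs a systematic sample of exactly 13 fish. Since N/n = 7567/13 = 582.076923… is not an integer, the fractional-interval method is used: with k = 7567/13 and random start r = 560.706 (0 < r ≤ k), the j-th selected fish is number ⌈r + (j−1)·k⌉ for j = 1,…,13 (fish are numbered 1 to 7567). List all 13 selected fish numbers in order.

561, 1143, 1725, 2307, 2890, 3472, 4054, 4636, 5218, 5800, 6382, 6964, 7546

j=1: r + 0k = 560.706 → ⌈·⌉ = 561
j=2: r + 1k = 1142.782923… → ⌈·⌉ = 1143
j=3: r + 2k = 1724.859846… → ⌈·⌉ = 1725
j=4: r + 3k = 2306.936769… → ⌈·⌉ = 2307
j=5: r + 4k = 2889.013692… → ⌈·⌉ = 2890
j=6: r + 5k = 3471.090615… → ⌈·⌉ = 3472
j=7: r + 6k = 4053.167538… → ⌈·⌉ = 4054
j=8: r + 7k = 4635.244461… → ⌈·⌉ = 4636
j=9: r + 8k = 5217.321384… → ⌈·⌉ = 5218
j=10: r + 9k = 5799.398307… → ⌈·⌉ = 5800
j=11: r + 10k = 6381.475230… → ⌈·⌉ = 6382
j=12: r + 11k = 6963.552153… → ⌈·⌉ = 6964
j=13: r + 12k = 7545.629076… → ⌈·⌉ = 7546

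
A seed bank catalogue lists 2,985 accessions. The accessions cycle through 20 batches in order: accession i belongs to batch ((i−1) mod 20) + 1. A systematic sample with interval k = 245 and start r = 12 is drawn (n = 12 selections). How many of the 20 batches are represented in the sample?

Consecutive selections differ by k = 245, so their batch numbers differ by 245 mod 20 = 5.
gcd(245, 20) = 5, so the sample visits 20/5 = 4 distinct residues mod 20.
Start 12 is batch 12; the batches hit are 2, 7, 12, 17.

4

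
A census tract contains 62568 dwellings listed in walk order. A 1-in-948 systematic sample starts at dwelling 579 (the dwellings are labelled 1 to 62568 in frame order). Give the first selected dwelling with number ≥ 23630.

k = 948
Steps past start: ⌈(23630 − 579)/948⌉ = ⌈23051/948⌉ = 25
Selected dwelling: 579 + 25×948 = 24279

24279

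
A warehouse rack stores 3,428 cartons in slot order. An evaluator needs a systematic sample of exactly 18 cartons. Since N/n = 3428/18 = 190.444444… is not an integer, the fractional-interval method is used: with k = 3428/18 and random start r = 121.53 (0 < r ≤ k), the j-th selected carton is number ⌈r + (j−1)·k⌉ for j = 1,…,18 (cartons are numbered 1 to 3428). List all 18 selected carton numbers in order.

122, 312, 503, 693, 884, 1074, 1265, 1455, 1646, 1836, 2026, 2217, 2407, 2598, 2788, 2979, 3169, 3360

j=1: r + 0k = 121.53 → ⌈·⌉ = 122
j=2: r + 1k = 311.974444… → ⌈·⌉ = 312
j=3: r + 2k = 502.418888… → ⌈·⌉ = 503
j=4: r + 3k = 692.863333… → ⌈·⌉ = 693
j=5: r + 4k = 883.307777… → ⌈·⌉ = 884
j=6: r + 5k = 1073.752222… → ⌈·⌉ = 1074
j=7: r + 6k = 1264.196666… → ⌈·⌉ = 1265
j=8: r + 7k = 1454.641111… → ⌈·⌉ = 1455
j=9: r + 8k = 1645.085555… → ⌈·⌉ = 1646
j=10: r + 9k = 1835.53 → ⌈·⌉ = 1836
j=11: r + 10k = 2025.974444… → ⌈·⌉ = 2026
j=12: r + 11k = 2216.418888… → ⌈·⌉ = 2217
j=13: r + 12k = 2406.863333… → ⌈·⌉ = 2407
j=14: r + 13k = 2597.307777… → ⌈·⌉ = 2598
j=15: r + 14k = 2787.752222… → ⌈·⌉ = 2788
j=16: r + 15k = 2978.196666… → ⌈·⌉ = 2979
j=17: r + 16k = 3168.641111… → ⌈·⌉ = 3169
j=18: r + 17k = 3359.085555… → ⌈·⌉ = 3360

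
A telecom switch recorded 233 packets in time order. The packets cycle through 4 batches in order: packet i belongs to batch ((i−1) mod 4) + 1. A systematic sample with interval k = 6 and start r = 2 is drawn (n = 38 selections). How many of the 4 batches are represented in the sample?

Consecutive selections differ by k = 6, so their batch numbers differ by 6 mod 4 = 2.
gcd(6, 4) = 2, so the sample visits 4/2 = 2 distinct residues mod 4.
Start 2 is batch 2; the batches hit are 2, 4.

2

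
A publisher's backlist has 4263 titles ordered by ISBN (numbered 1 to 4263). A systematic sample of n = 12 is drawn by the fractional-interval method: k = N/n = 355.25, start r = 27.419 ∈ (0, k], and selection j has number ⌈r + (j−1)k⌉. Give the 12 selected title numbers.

j=1: r + 0k = 27.419 → ⌈·⌉ = 28
j=2: r + 1k = 382.669 → ⌈·⌉ = 383
j=3: r + 2k = 737.919 → ⌈·⌉ = 738
j=4: r + 3k = 1093.169 → ⌈·⌉ = 1094
j=5: r + 4k = 1448.419 → ⌈·⌉ = 1449
j=6: r + 5k = 1803.669 → ⌈·⌉ = 1804
j=7: r + 6k = 2158.919 → ⌈·⌉ = 2159
j=8: r + 7k = 2514.169 → ⌈·⌉ = 2515
j=9: r + 8k = 2869.419 → ⌈·⌉ = 2870
j=10: r + 9k = 3224.669 → ⌈·⌉ = 3225
j=11: r + 10k = 3579.919 → ⌈·⌉ = 3580
j=12: r + 11k = 3935.169 → ⌈·⌉ = 3936

28, 383, 738, 1094, 1449, 1804, 2159, 2515, 2870, 3225, 3580, 3936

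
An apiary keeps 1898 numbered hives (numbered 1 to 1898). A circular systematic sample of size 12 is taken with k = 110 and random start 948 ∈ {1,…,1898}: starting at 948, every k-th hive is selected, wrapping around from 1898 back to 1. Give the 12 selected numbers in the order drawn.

Selection 1: 948
Selection 2: 948 + 110 = 1058
Selection 3: 1058 + 110 = 1168
Selection 4: 1168 + 110 = 1278
Selection 5: 1278 + 110 = 1388
Selection 6: 1388 + 110 = 1498
Selection 7: 1498 + 110 = 1608
Selection 8: 1608 + 110 = 1718
Selection 9: 1718 + 110 = 1828
Selection 10: 1828 + 110 = 1938 → 1938 − 1898 = 40
Selection 11: 40 + 110 = 150
Selection 12: 150 + 110 = 260

948, 1058, 1168, 1278, 1388, 1498, 1608, 1718, 1828, 40, 150, 260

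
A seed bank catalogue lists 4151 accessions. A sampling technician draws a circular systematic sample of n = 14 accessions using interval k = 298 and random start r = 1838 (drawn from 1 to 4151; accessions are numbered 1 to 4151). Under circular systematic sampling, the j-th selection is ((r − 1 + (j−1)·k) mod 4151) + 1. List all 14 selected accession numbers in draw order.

1838, 2136, 2434, 2732, 3030, 3328, 3626, 3924, 71, 369, 667, 965, 1263, 1561

Selection 1: 1838
Selection 2: 1838 + 298 = 2136
Selection 3: 2136 + 298 = 2434
Selection 4: 2434 + 298 = 2732
Selection 5: 2732 + 298 = 3030
Selection 6: 3030 + 298 = 3328
Selection 7: 3328 + 298 = 3626
Selection 8: 3626 + 298 = 3924
Selection 9: 3924 + 298 = 4222 → 4222 − 4151 = 71
Selection 10: 71 + 298 = 369
Selection 11: 369 + 298 = 667
Selection 12: 667 + 298 = 965
Selection 13: 965 + 298 = 1263
Selection 14: 1263 + 298 = 1561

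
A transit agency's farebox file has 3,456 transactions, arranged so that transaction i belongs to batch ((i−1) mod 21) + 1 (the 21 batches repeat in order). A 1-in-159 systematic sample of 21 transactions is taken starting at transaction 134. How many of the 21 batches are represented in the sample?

7

Consecutive selections differ by k = 159, so their batch numbers differ by 159 mod 21 = 12.
gcd(159, 21) = 3, so the sample visits 21/3 = 7 distinct residues mod 21.
Start 134 is batch 8; the batches hit are 2, 5, 8, 11, 14, 17, 20.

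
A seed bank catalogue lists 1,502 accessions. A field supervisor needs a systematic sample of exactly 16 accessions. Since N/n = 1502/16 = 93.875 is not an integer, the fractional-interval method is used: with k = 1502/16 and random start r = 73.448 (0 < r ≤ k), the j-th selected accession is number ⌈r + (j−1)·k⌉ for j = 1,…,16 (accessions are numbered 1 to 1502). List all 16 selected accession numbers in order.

j=1: r + 0k = 73.448 → ⌈·⌉ = 74
j=2: r + 1k = 167.323 → ⌈·⌉ = 168
j=3: r + 2k = 261.198 → ⌈·⌉ = 262
j=4: r + 3k = 355.073 → ⌈·⌉ = 356
j=5: r + 4k = 448.948 → ⌈·⌉ = 449
j=6: r + 5k = 542.823 → ⌈·⌉ = 543
j=7: r + 6k = 636.698 → ⌈·⌉ = 637
j=8: r + 7k = 730.573 → ⌈·⌉ = 731
j=9: r + 8k = 824.448 → ⌈·⌉ = 825
j=10: r + 9k = 918.323 → ⌈·⌉ = 919
j=11: r + 10k = 1012.198 → ⌈·⌉ = 1013
j=12: r + 11k = 1106.073 → ⌈·⌉ = 1107
j=13: r + 12k = 1199.948 → ⌈·⌉ = 1200
j=14: r + 13k = 1293.823 → ⌈·⌉ = 1294
j=15: r + 14k = 1387.698 → ⌈·⌉ = 1388
j=16: r + 15k = 1481.573 → ⌈·⌉ = 1482

74, 168, 262, 356, 449, 543, 637, 731, 825, 919, 1013, 1107, 1200, 1294, 1388, 1482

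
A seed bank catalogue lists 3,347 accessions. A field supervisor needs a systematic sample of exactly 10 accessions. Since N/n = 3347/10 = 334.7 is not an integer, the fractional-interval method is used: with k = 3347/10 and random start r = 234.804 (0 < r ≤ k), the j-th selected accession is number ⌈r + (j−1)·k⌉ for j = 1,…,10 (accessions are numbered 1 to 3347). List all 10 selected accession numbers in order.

j=1: r + 0k = 234.804 → ⌈·⌉ = 235
j=2: r + 1k = 569.504 → ⌈·⌉ = 570
j=3: r + 2k = 904.204 → ⌈·⌉ = 905
j=4: r + 3k = 1238.904 → ⌈·⌉ = 1239
j=5: r + 4k = 1573.604 → ⌈·⌉ = 1574
j=6: r + 5k = 1908.304 → ⌈·⌉ = 1909
j=7: r + 6k = 2243.004 → ⌈·⌉ = 2244
j=8: r + 7k = 2577.704 → ⌈·⌉ = 2578
j=9: r + 8k = 2912.404 → ⌈·⌉ = 2913
j=10: r + 9k = 3247.104 → ⌈·⌉ = 3248

235, 570, 905, 1239, 1574, 1909, 2244, 2578, 2913, 3248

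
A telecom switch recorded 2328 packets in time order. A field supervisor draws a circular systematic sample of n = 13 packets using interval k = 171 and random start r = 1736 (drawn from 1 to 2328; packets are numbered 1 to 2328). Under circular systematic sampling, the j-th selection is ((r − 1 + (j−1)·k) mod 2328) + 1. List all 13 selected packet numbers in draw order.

1736, 1907, 2078, 2249, 92, 263, 434, 605, 776, 947, 1118, 1289, 1460

Selection 1: 1736
Selection 2: 1736 + 171 = 1907
Selection 3: 1907 + 171 = 2078
Selection 4: 2078 + 171 = 2249
Selection 5: 2249 + 171 = 2420 → 2420 − 2328 = 92
Selection 6: 92 + 171 = 263
Selection 7: 263 + 171 = 434
Selection 8: 434 + 171 = 605
Selection 9: 605 + 171 = 776
Selection 10: 776 + 171 = 947
Selection 11: 947 + 171 = 1118
Selection 12: 1118 + 171 = 1289
Selection 13: 1289 + 171 = 1460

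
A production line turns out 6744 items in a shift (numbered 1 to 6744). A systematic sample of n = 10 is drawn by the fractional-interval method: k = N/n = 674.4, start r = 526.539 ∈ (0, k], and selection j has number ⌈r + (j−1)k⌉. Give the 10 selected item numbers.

527, 1201, 1876, 2550, 3225, 3899, 4573, 5248, 5922, 6597

j=1: r + 0k = 526.539 → ⌈·⌉ = 527
j=2: r + 1k = 1200.939 → ⌈·⌉ = 1201
j=3: r + 2k = 1875.339 → ⌈·⌉ = 1876
j=4: r + 3k = 2549.739 → ⌈·⌉ = 2550
j=5: r + 4k = 3224.139 → ⌈·⌉ = 3225
j=6: r + 5k = 3898.539 → ⌈·⌉ = 3899
j=7: r + 6k = 4572.939 → ⌈·⌉ = 4573
j=8: r + 7k = 5247.339 → ⌈·⌉ = 5248
j=9: r + 8k = 5921.739 → ⌈·⌉ = 5922
j=10: r + 9k = 6596.139 → ⌈·⌉ = 6597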